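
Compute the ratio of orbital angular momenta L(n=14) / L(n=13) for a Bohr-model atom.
1.077

In the Bohr model, L_n = nℏ, so the ratio is purely the ratio of quantum numbers:

L_14/L_13 = 14ℏ / 13ℏ = 14/13 = 1.077

The angular momentum scales linearly with n.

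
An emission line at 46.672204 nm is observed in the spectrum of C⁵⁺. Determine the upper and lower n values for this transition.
n = 11 → n = 4

First, find the photon energy from the wavelength (hc = 1239.84 eV·nm):
E = hc/λ = 1239.84 eV·nm / 46.672204 nm = 26.564848 eV

The energy levels of C⁵⁺ satisfy E_n = -13.6057 × 6² / n² eV, so an emission n_i → n_f releases
ΔE = 13.6057 × 6² × (1/n_f² − 1/n_i²) eV.

Setting ΔE equal to the photon energy:
1/n_f² − 1/n_i² = 26.564848 / (13.6057 × 6²) = 0.054235537

Since 1/n_i² must be positive, we need 1/n_f² > 0.054235537, i.e. n_f ≤ 4. For each allowed n_f, solve n_i = (1/n_f² − 0.054235537)^(−1/2) and check whether it is a whole number:
  n_f = 1: 1/n_i² = 1.000000000 − 0.054235537 = 0.945764463 → n_i = 1.028  (not an integer) ✗
  n_f = 2: 1/n_i² = 0.250000000 − 0.054235537 = 0.195764463 → n_i = 2.260  (not an integer) ✗
  n_f = 3: 1/n_i² = 0.111111111 − 0.054235537 = 0.056875574 → n_i = 4.193  (not an integer) ✗
  n_f = 4: 1/n_i² = 0.062500000 − 0.054235537 = 0.008264463 → n_i = 11.000  → integer, n_i = 11 ✓

Only n_f = 4 gives an integer upper level, n_i = 11.

The transition is from n = 11 to n = 4 (emission).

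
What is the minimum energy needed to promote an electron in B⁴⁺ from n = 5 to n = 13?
11.593 eV

The energy levels of a hydrogen-like atom are E_n = -13.6057 Z² eV / n².

Energy at n = 5: E_5 = -13.6057 × 5² / 5² = -13.605700 eV
Energy at n = 13: E_13 = -13.6057 × 5² / 13² = -2.012678 eV

The excitation energy is the difference:
ΔE = E_13 - E_5
ΔE = -2.012678 - (-13.605700)
ΔE = 11.593 eV

Since this is positive, energy must be absorbed (photon absorption).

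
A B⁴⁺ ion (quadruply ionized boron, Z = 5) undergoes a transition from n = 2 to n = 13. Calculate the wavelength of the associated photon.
14.933703 nm

First, find the transition energy using E_n = -13.6057 Z² / n² eV:
E_2 = -13.6057 × 5² / 2² = -85.03562500 eV
E_13 = -13.6057 × 5² / 13² = -2.01267751 eV

Photon energy: |ΔE| = |E_13 - E_2| = 83.02294749 eV

Convert to wavelength using E = hc/λ with hc = 1239.84 eV·nm:
λ = hc/E = 1239.84 eV·nm / 83.02294749 eV
λ = 14.933703 nm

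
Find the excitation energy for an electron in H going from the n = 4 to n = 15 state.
0.790 eV

The energy levels of a hydrogen-like atom are E_n = -13.6057 eV / n².

Energy at n = 4: E_4 = -13.6057 / 4² = -0.850356 eV
Energy at n = 15: E_15 = -13.6057 / 15² = -0.060470 eV

The excitation energy is the difference:
ΔE = E_15 - E_4
ΔE = -0.060470 - (-0.850356)
ΔE = 0.790 eV

Since this is positive, energy must be absorbed (photon absorption).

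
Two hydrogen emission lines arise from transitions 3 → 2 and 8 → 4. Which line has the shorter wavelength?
3 → 2

Calculate the energy for each transition:

Transition 3 → 2:
ΔE₁ = |E_2 - E_3| = |-13.6057/2² - (-13.6057/3²)|
ΔE₁ = |-3.401425000000 - (-1.511744444444)| = 1.889680556 eV

Transition 8 → 4:
ΔE₂ = |E_4 - E_8| = |-13.6057/4² - (-13.6057/8²)|
ΔE₂ = |-0.850356250000 - (-0.212589062500)| = 0.637767188 eV

Since 1.889680556 eV > 0.637767188 eV, the transition 3 → 2 emits the more energetic photon.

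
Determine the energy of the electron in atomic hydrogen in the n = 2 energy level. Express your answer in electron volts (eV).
-3.40 eV

The energy levels of a hydrogen-like atom are given by:
E_n = -13.6057 eV / n²

For n = 2:
E_2 = -13.6057 eV / 2²
E_2 = -13.6057 eV / 4
E_2 = -3.40 eV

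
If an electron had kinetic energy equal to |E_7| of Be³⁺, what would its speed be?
1.250e+06 m/s (or 0.4170% of c)

The binding energy at n = 7 for Be³⁺ is:
E_7 = -13.6057 × 4²/7² = -4.442678 eV
|E_7| = 4.442678 eV

Convert to Joules:
KE = 4.442678 eV × (1.602177 × 10⁻¹⁹ J/eV) = 7.11796e-19 J

Using KE = ½mv²:
v = √(2·KE/m_e)
v = √(2 × 7.11796e-19 J / 9.10938 × 10⁻³¹ kg)
v = 1.250e+06 m/s

This is approximately 0.4170% the speed of light.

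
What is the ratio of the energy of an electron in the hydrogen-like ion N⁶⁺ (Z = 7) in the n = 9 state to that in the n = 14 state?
2.42

Using E_n = -13.6057 Z² / n² eV with Z = 7:

E_9 = -13.6057 × 7² / 9² = -666.6793 / 81 = -8.23060864 eV
E_14 = -13.6057 × 7² / 14² = -666.6793 / 196 = -3.40142500 eV

The ratio is:
E_9/E_14 = (-8.23060864) / (-3.40142500)
E_9/E_14 = (-666.6793/81) / (-666.6793/196)
E_9/E_14 = 196/81
E_9/E_14 = 2.42
(Note: the Z² factors cancel in the ratio.)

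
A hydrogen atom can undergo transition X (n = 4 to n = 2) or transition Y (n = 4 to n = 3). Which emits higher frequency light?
4 → 2

Calculate the energy for each transition:

Transition 4 → 2:
ΔE₁ = |E_2 - E_4| = |-13.6057/2² - (-13.6057/4²)|
ΔE₁ = |-3.40142500 - (-0.85035625)| = 2.55107 eV

Transition 4 → 3:
ΔE₂ = |E_3 - E_4| = |-13.6057/3² - (-13.6057/4²)|
ΔE₂ = |-1.51174444 - (-0.85035625)| = 0.66139 eV

Since 2.55107 eV > 0.66139 eV, the transition 4 → 2 emits the more energetic photon.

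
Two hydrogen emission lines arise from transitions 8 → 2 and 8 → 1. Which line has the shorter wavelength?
8 → 1

Calculate the energy for each transition:

Transition 8 → 2:
ΔE₁ = |E_2 - E_8| = |-13.6057/2² - (-13.6057/8²)|
ΔE₁ = |-3.40142500000 - (-0.21258906250)| = 3.18883594 eV

Transition 8 → 1:
ΔE₂ = |E_1 - E_8| = |-13.6057/1² - (-13.6057/8²)|
ΔE₂ = |-13.60570000000 - (-0.21258906250)| = 13.39311094 eV

Since 13.39311094 eV > 3.18883594 eV, the transition 8 → 1 emits the more energetic photon.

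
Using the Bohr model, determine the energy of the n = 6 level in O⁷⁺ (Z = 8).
-24.19 eV

For hydrogen-like ions, the energy levels scale with Z²:
E_n = -13.6057 Z² / n² eV

For O⁷⁺ (Z = 8) at n = 6:
E_6 = -13.6057 × 8² / 6²
E_6 = -13.6057 × 64 / 36
E_6 = -870.7648 / 36
E_6 = -24.19 eV

The energy is 64 times more negative than hydrogen at the same n due to the stronger nuclear charge.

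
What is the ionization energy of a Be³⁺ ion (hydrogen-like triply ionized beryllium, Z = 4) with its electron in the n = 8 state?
3.40143 eV

The ionization energy is the energy needed to remove the electron completely (n → ∞).

For a hydrogen-like ion with Z = 4, E_n = -13.6057 Z² / n² eV.

At n = 8: E_8 = -13.6057 × 4² / 8² = -3.40142500 eV
At n = ∞: E_∞ = 0 eV

Ionization energy = E_∞ - E_8 = 0 - (-3.40142500) = 3.40142500 eV
Ionization energy ≈ 3.40143 eV

This is also called the binding energy of the electron in state n = 8.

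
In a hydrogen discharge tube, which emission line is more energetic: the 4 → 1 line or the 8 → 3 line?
4 → 1

Calculate the energy for each transition:

Transition 4 → 1:
ΔE₁ = |E_1 - E_4| = |-13.6057/1² - (-13.6057/4²)|
ΔE₁ = |-13.6057000000 - (-0.8503562500)| = 12.7553438 eV

Transition 8 → 3:
ΔE₂ = |E_3 - E_8| = |-13.6057/3² - (-13.6057/8²)|
ΔE₂ = |-1.5117444444 - (-0.2125890625)| = 1.2991554 eV

Since 12.7553438 eV > 1.2991554 eV, the transition 4 → 1 emits the more energetic photon.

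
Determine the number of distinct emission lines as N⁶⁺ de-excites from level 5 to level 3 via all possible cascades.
3

The electron can occupy levels n = 3, 4, ..., 5 during de-excitation — that is m = 5 - 3 + 1 = 3 distinct levels.

The number of distinct spectral lines equals the number of ways to choose 2 of these m levels (each pair gives one possible emission transition):

Number of lines = m(m-1)/2 = 3×2/2 = 3

These correspond to all possible transitions between the 3 levels:
5 → 4, 5 → 3, 4 → 3

Each transition produces a photon with a unique energy (and thus wavelength). This count does not depend on Z.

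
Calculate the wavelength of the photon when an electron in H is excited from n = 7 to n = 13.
6288.48880 nm

First, find the transition energy using E_n = -13.6057 / n² eV:
E_7 = -13.6057 / 7² = -0.27766734694 eV
E_13 = -13.6057 / 13² = -0.08050710059 eV

Photon energy: |ΔE| = |E_13 - E_7| = 0.19716024635 eV

Convert to wavelength using E = hc/λ with hc = 1239.84 eV·nm:
λ = hc/E = 1239.84 eV·nm / 0.19716024635 eV
λ = 6288.48880 nm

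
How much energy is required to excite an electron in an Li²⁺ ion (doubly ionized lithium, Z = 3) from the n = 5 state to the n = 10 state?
3.67354 eV

The energy levels of a hydrogen-like atom are E_n = -13.6057 Z² eV / n².

Energy at n = 5: E_5 = -13.6057 × 3² / 5² = -4.89805200 eV
Energy at n = 10: E_10 = -13.6057 × 3² / 10² = -1.22451300 eV

The excitation energy is the difference:
ΔE = E_10 - E_5
ΔE = -1.22451300 - (-4.89805200)
ΔE = 3.67354 eV

Since this is positive, energy must be absorbed (photon absorption).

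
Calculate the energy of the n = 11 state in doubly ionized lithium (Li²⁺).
-1.011994 eV

For hydrogen-like ions, the energy levels scale with Z²:
E_n = -13.6057 Z² / n² eV

For Li²⁺ (Z = 3) at n = 11:
E_11 = -13.6057 × 3² / 11²
E_11 = -13.6057 × 9 / 121
E_11 = -122.4513 / 121
E_11 = -1.011994 eV

The energy is 9 times more negative than hydrogen at the same n due to the stronger nuclear charge.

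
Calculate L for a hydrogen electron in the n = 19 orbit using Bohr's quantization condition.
2.00e-33 J·s (or 19ℏ)

In the Bohr model, angular momentum is quantized:
L = nℏ

where ℏ = h/(2π) = 1.0546e-34 J·s

For n = 19:
L = 19 × 1.0546e-34 J·s
L = 2.00e-33 J·s

This can also be written as L = 19ℏ.
The angular momentum is an integer multiple of the reduced Planck constant.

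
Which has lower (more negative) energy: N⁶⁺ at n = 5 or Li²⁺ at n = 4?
N⁶⁺ at n = 5 (E = -26.667 eV)

Using E_n = -13.6057 Z² / n² eV:

N⁶⁺ (Z = 7) at n = 5:
E = -13.6057 × 7² / 5² = -13.6057 × 49 / 25 = -26.667172 eV

Li²⁺ (Z = 3) at n = 4:
E = -13.6057 × 3² / 4² = -13.6057 × 9 / 16 = -7.653206 eV

Since -26.667172 eV < -7.653206 eV,
N⁶⁺ at n = 5 is more tightly bound (requires more energy to ionize).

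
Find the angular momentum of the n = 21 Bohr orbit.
2.21e-33 J·s (or 21ℏ)

In the Bohr model, angular momentum is quantized:
L = nℏ

where ℏ = h/(2π) = 1.0546e-34 J·s

For n = 21:
L = 21 × 1.0546e-34 J·s
L = 2.21e-33 J·s

This can also be written as L = 21ℏ.
The angular momentum is an integer multiple of the reduced Planck constant.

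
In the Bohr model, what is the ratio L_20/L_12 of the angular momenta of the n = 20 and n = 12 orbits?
1.66667

In the Bohr model, L_n = nℏ, so the ratio is purely the ratio of quantum numbers:

L_20/L_12 = 20ℏ / 12ℏ = 20/12 = 1.66667

The angular momentum scales linearly with n.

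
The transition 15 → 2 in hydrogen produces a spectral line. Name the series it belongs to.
Balmer series

The spectral series in hydrogen are named based on the final (lower) energy level:
- Lyman series: n_final = 1 (ultraviolet)
- Balmer series: n_final = 2 (visible/near-UV)
- Paschen series: n_final = 3 (infrared)
- Brackett series: n_final = 4 (infrared)
- Pfund series: n_final = 5 (far infrared)

Since this transition ends at n = 2, it belongs to the Balmer series.

For reference, this 15 → 2 line has photon energy
ΔE = 13.6057 eV × (1/2² - 1/15²) = 3.3409552 eV,
corresponding to wavelength λ = hc/ΔE = 1239.84 eV·nm / 3.3409552 eV = 371.103 nm in the visible/near-UV region.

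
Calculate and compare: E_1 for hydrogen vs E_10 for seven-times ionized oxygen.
H at n = 1 (E = -13.6057 eV)

Using E_n = -13.6057 Z² / n² eV:

H (Z = 1) at n = 1:
E = -13.6057 × 1² / 1² = -13.6057 × 1 / 1 = -13.6057000 eV

O⁷⁺ (Z = 8) at n = 10:
E = -13.6057 × 8² / 10² = -13.6057 × 64 / 100 = -8.7076480 eV

Since -13.6057000 eV < -8.7076480 eV,
H at n = 1 is more tightly bound (requires more energy to ionize).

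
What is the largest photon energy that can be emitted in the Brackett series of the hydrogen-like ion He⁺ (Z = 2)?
3.401425 eV

The series limit corresponds to the transition from n = ∞ to n = 4.
This is the highest energy (shortest wavelength) transition in the Brackett series.

E_∞ = 0 eV
E_4 = -13.6057 × 2² / 4² = -3.401425 eV

Energy at series limit:
ΔE = E_∞ - E_4 = 0 - (-3.401425) = 3.401425 eV

This energy equals the ionization energy from the n = 4 state of He⁺.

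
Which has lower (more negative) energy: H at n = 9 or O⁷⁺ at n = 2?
O⁷⁺ at n = 2 (E = -217.69120 eV)

Using E_n = -13.6057 Z² / n² eV:

H (Z = 1) at n = 9:
E = -13.6057 × 1² / 9² = -13.6057 × 1 / 81 = -0.16797160 eV

O⁷⁺ (Z = 8) at n = 2:
E = -13.6057 × 8² / 2² = -13.6057 × 64 / 4 = -217.69120000 eV

Since -217.69120000 eV < -0.16797160 eV,
O⁷⁺ at n = 2 is more tightly bound (requires more energy to ionize).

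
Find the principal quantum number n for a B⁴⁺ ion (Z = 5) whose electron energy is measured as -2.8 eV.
n = 11

The exact energy levels follow E_n = -13.6057 Z² / n² eV with Z = 5.

The measured value (-2.8 eV) is reported to only 2 significant figures, so we must test candidate n values and see which one matches to that precision.

Candidate energies:
  n = 9:  E = -13.6057 × 5² / 9² = -4.199290 eV
  n = 10:  E = -13.6057 × 5² / 10² = -3.401425 eV
  n = 11:  E = -13.6057 × 5² / 11² = -2.811095 eV  ← matches
  n = 12:  E = -13.6057 × 5² / 12² = -2.362101 eV
  n = 13:  E = -13.6057 × 5² / 13² = -2.012678 eV

Checking against the measurement of -2.8 eV (2 sig figs), only n = 11 agrees:
E_11 = -2.811095 eV, which rounds to -2.8 eV ✓

Therefore n = 11.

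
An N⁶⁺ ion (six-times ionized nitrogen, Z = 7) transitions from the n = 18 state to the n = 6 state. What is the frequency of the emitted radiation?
3.980e+15 Hz

First, find the transition energy:
E_18 = -13.6057 × 7² / 18² = -2.057652 eV
E_6 = -13.6057 × 7² / 6² = -18.518869 eV
|ΔE| = |E_6 - E_18| = 16.461217 eV

Convert to Joules: E = 16.461217 eV × (1.602177 × 10⁻¹⁹ J/eV) = 2.63738e-18 J

Using E = hf:
f = E/h = 2.63738e-18 J / (6.62607 × 10⁻³⁴ J·s)
f = 3.980e+15 Hz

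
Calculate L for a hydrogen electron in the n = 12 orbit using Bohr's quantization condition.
1.265e-33 J·s (or 12ℏ)

In the Bohr model, angular momentum is quantized:
L = nℏ

where ℏ = h/(2π) = 1.05457e-34 J·s

For n = 12:
L = 12 × 1.05457e-34 J·s
L = 1.265e-33 J·s

This can also be written as L = 12ℏ.
The angular momentum is an integer multiple of the reduced Planck constant.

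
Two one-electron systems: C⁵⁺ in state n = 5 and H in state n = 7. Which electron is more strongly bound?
C⁵⁺ at n = 5 (E = -19.592208 eV)

Using E_n = -13.6057 Z² / n² eV:

C⁵⁺ (Z = 6) at n = 5:
E = -13.6057 × 6² / 5² = -13.6057 × 36 / 25 = -19.592208000 eV

H (Z = 1) at n = 7:
E = -13.6057 × 1² / 7² = -13.6057 × 1 / 49 = -0.277667347 eV

Since -19.592208000 eV < -0.277667347 eV,
C⁵⁺ at n = 5 is more tightly bound (requires more energy to ionize).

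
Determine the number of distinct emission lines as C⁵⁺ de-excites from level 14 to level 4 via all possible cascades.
55

The electron can occupy levels n = 4, 5, ..., 14 during de-excitation — that is m = 14 - 4 + 1 = 11 distinct levels.

The number of distinct spectral lines equals the number of ways to choose 2 of these m levels (each pair gives one possible emission transition):

Number of lines = m(m-1)/2 = 11×10/2 = 55

These correspond to all possible transitions between the 11 levels:
14 → 13, 14 → 12, 14 → 11, 14 → 10, 14 → 9, 14 → 8, 14 → 7, 14 → 6...

Each transition produces a photon with a unique energy (and thus wavelength). This count does not depend on Z.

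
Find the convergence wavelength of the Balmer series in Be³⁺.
22.78 nm

The series limit corresponds to the transition from n = ∞ to n = 2.
This is the highest energy (shortest wavelength) transition in the Balmer series.

E_∞ = 0 eV
E_2 = -13.6057 × 4² / 2² = -54.4228 eV

Energy at series limit:
ΔE = E_∞ - E_2 = 0 - (-54.4228) = 54.4228 eV
λ = hc/E = 1239.84 eV·nm / 54.4228 eV = 22.78 nm

This energy equals the ionization energy from the n = 2 state of Be³⁺.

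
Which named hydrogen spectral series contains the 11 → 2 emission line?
Balmer series

The spectral series in hydrogen are named based on the final (lower) energy level:
- Lyman series: n_final = 1 (ultraviolet)
- Balmer series: n_final = 2 (visible/near-UV)
- Paschen series: n_final = 3 (infrared)
- Brackett series: n_final = 4 (infrared)
- Pfund series: n_final = 5 (far infrared)

Since this transition ends at n = 2, it belongs to the Balmer series.

For reference, this 11 → 2 line has photon energy
ΔE = 13.6057 eV × (1/2² - 1/11²) = 3.2889812 eV,
corresponding to wavelength λ = hc/ΔE = 1239.84 eV·nm / 3.2889812 eV = 376.968 nm in the visible/near-UV region.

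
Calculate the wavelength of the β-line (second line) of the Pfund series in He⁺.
1162.81228 nm

The lines of a series are numbered from the longest wavelength (smallest ΔE) outward; the second line is the transition from n = n_f + 2 to n_f.
The Pfund series has all transitions ending at n_f = 5.

For He⁺ (Z = 2), the second line (β-line) is the jump from n = 7 to n = 5:
E_7 = -13.6057 × 2² / 7² = -1.1106693878 eV
E_5 = -13.6057 × 2² / 5² = -2.1769120000 eV
ΔE = E_7 - E_5 = 1.0662426122 eV

λ = hc/E = 1239.84 eV·nm / 1.0662426122 eV
λ = 1162.81228 nm

This is the β-line of the Pfund series in He⁺.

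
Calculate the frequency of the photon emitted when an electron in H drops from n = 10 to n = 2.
7.90e+14 Hz

First, find the transition energy:
E_10 = -13.6057 / 10² = -0.13606 eV
E_2 = -13.6057 / 2² = -3.40143 eV
|ΔE| = |E_2 - E_10| = 3.26537 eV

Convert to Joules: E = 3.26537 eV × (1.602177 × 10⁻¹⁹ J/eV) = 5.2317e-19 J

Using E = hf:
f = E/h = 5.2317e-19 J / (6.62607 × 10⁻³⁴ J·s)
f = 7.90e+14 Hz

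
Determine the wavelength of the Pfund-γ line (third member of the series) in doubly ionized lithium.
415.392 nm

The lines of a series are numbered from the longest wavelength (smallest ΔE) outward; the third line is the transition from n = n_f + 3 to n_f.
The Pfund series has all transitions ending at n_f = 5.

For Li²⁺ (Z = 3), the third line (γ-line) is the jump from n = 8 to n = 5:
E_8 = -13.6057 × 3² / 8² = -1.9133016 eV
E_5 = -13.6057 × 3² / 5² = -4.8980520 eV
ΔE = E_8 - E_5 = 2.9847504 eV

λ = hc/E = 1239.84 eV·nm / 2.9847504 eV
λ = 415.392 nm

This is the γ-line of the Pfund series in Li²⁺.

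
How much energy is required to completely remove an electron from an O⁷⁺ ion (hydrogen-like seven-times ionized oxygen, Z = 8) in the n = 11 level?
7.20 eV

The ionization energy is the energy needed to remove the electron completely (n → ∞).

For a hydrogen-like ion with Z = 8, E_n = -13.6057 Z² / n² eV.

At n = 11: E_11 = -13.6057 × 8² / 11² = -7.19640 eV
At n = ∞: E_∞ = 0 eV

Ionization energy = E_∞ - E_11 = 0 - (-7.19640) = 7.19640 eV
Ionization energy ≈ 7.20 eV

This is also called the binding energy of the electron in state n = 11.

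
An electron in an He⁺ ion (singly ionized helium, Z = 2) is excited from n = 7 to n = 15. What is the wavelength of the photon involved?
1427.0878 nm

First, find the transition energy using E_n = -13.6057 Z² / n² eV:
E_7 = -13.6057 × 2² / 7² = -1.1106693878 eV
E_15 = -13.6057 × 2² / 15² = -0.2418791111 eV

Photon energy: |ΔE| = |E_15 - E_7| = 0.8687902767 eV

Convert to wavelength using E = hc/λ with hc = 1239.84 eV·nm:
λ = hc/E = 1239.84 eV·nm / 0.8687902767 eV
λ = 1427.0878 nm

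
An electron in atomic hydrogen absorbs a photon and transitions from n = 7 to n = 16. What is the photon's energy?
0.22452 eV

The energy levels of a hydrogen-like atom are E_n = -13.6057 eV / n².

Energy at n = 7: E_7 = -13.6057 / 7² = -0.27766735 eV
Energy at n = 16: E_16 = -13.6057 / 16² = -0.05314727 eV

The excitation energy is the difference:
ΔE = E_16 - E_7
ΔE = -0.05314727 - (-0.27766735)
ΔE = 0.22452 eV

Since this is positive, energy must be absorbed (photon absorption).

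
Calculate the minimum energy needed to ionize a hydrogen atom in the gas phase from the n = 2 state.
3.40143 eV

The ionization energy is the energy needed to remove the electron completely (n → ∞).

For hydrogen, E_n = -13.6057 eV / n².

At n = 2: E_2 = -13.6057 / 2² = -3.40142500 eV
At n = ∞: E_∞ = 0 eV

Ionization energy = E_∞ - E_2 = 0 - (-3.40142500) = 3.40142500 eV
Ionization energy ≈ 3.40143 eV

This is also called the binding energy of the electron in state n = 2.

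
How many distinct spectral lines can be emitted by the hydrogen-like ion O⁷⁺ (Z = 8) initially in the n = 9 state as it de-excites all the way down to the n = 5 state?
10

The electron can occupy levels n = 5, 6, ..., 9 during de-excitation — that is m = 9 - 5 + 1 = 5 distinct levels.

The number of distinct spectral lines equals the number of ways to choose 2 of these m levels (each pair gives one possible emission transition):

Number of lines = m(m-1)/2 = 5×4/2 = 10

These correspond to all possible transitions between the 5 levels:
9 → 8, 9 → 7, 9 → 6, 9 → 5, 8 → 7, 8 → 6, 8 → 5, 7 → 6...

Each transition produces a photon with a unique energy (and thus wavelength). This count does not depend on Z.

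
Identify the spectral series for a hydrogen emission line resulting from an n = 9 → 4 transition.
Brackett series

The spectral series in hydrogen are named based on the final (lower) energy level:
- Lyman series: n_final = 1 (ultraviolet)
- Balmer series: n_final = 2 (visible/near-UV)
- Paschen series: n_final = 3 (infrared)
- Brackett series: n_final = 4 (infrared)
- Pfund series: n_final = 5 (far infrared)

Since this transition ends at n = 4, it belongs to the Brackett series.

For reference, this 9 → 4 line has photon energy
ΔE = 13.6057 eV × (1/4² - 1/9²) = 0.682384645 eV,
corresponding to wavelength λ = hc/ΔE = 1239.84 eV·nm / 0.682384645 eV = 1816.922 nm in the infrared region.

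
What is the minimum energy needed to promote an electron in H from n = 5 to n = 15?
0.48376 eV

The energy levels of a hydrogen-like atom are E_n = -13.6057 eV / n².

Energy at n = 5: E_5 = -13.6057 / 5² = -0.54422800 eV
Energy at n = 15: E_15 = -13.6057 / 15² = -0.06046978 eV

The excitation energy is the difference:
ΔE = E_15 - E_5
ΔE = -0.06046978 - (-0.54422800)
ΔE = 0.48376 eV

Since this is positive, energy must be absorbed (photon absorption).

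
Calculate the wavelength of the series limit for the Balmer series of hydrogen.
364.506053 nm

The series limit corresponds to the transition from n = ∞ to n = 2.
This is the highest energy (shortest wavelength) transition in the Balmer series.

E_∞ = 0 eV
E_2 = -13.6057 / 2² = -3.4014250000 eV

Energy at series limit:
ΔE = E_∞ - E_2 = 0 - (-3.4014250000) = 3.4014250000 eV
λ = hc/E = 1239.84 eV·nm / 3.4014250000 eV = 364.506053 nm

This energy equals the ionization energy from the n = 2 state of hydrogen.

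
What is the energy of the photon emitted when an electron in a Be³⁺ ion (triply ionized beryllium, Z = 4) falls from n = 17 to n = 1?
216.94 eV

The energy levels are E_n = -13.6057 Z² eV / n².

Energy at n = 17: E_17 = -13.6057 × 4² / 17² = -0.75326 eV
Energy at n = 1: E_1 = -13.6057 × 4² / 1² = -217.69120 eV

For emission (electron falling to lower state), the photon energy is:
E_photon = E_17 - E_1 = |-0.75326 - (-217.69120)|
E_photon = 216.94 eV

This energy is carried away by the emitted photon.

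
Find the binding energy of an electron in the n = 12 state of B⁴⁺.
2.362101 eV

The ionization energy is the energy needed to remove the electron completely (n → ∞).

For a hydrogen-like ion with Z = 5, E_n = -13.6057 Z² / n² eV.

At n = 12: E_12 = -13.6057 × 5² / 12² = -2.362100694 eV
At n = ∞: E_∞ = 0 eV

Ionization energy = E_∞ - E_12 = 0 - (-2.362100694) = 2.362100694 eV
Ionization energy ≈ 2.362101 eV

This is also called the binding energy of the electron in state n = 12.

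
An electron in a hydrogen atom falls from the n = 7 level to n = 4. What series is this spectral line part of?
Brackett series

The spectral series in hydrogen are named based on the final (lower) energy level:
- Lyman series: n_final = 1 (ultraviolet)
- Balmer series: n_final = 2 (visible/near-UV)
- Paschen series: n_final = 3 (infrared)
- Brackett series: n_final = 4 (infrared)
- Pfund series: n_final = 5 (far infrared)

Since this transition ends at n = 4, it belongs to the Brackett series.

For reference, this 7 → 4 line has photon energy
ΔE = 13.6057 eV × (1/4² - 1/7²) = 0.57268890306 eV,
corresponding to wavelength λ = hc/ΔE = 1239.84 eV·nm / 0.57268890306 eV = 2164.94504 nm in the infrared region.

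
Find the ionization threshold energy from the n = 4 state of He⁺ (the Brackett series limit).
3.4014 eV

The series limit corresponds to the transition from n = ∞ to n = 4.
This is the highest energy (shortest wavelength) transition in the Brackett series.

E_∞ = 0 eV
E_4 = -13.6057 × 2² / 4² = -3.4014 eV

Energy at series limit:
ΔE = E_∞ - E_4 = 0 - (-3.4014) = 3.4014 eV

This energy equals the ionization energy from the n = 4 state of He⁺.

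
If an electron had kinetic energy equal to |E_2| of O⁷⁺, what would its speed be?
8.75077e+06 m/s (or 2.91894% of c)

The binding energy at n = 2 for O⁷⁺ is:
E_2 = -13.6057 × 8²/2² = -217.6912000 eV
|E_2| = 217.6912000 eV

Convert to Joules:
KE = 217.6912000 eV × (1.602177 × 10⁻¹⁹ J/eV) = 3.4877983e-17 J

Using KE = ½mv²:
v = √(2·KE/m_e)
v = √(2 × 3.4877983e-17 J / 9.10938 × 10⁻³¹ kg)
v = 8.75077e+06 m/s

This is approximately 2.91894% the speed of light.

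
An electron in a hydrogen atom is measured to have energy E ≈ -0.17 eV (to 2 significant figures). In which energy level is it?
n = 9

The exact energy levels follow E_n = -13.6057 eV / n².

The measured value (-0.17 eV) is reported to only 2 significant figures, so we must test candidate n values and see which one matches to that precision.

Candidate energies:
  n = 7:  E = -13.6057/7² = -0.27767 eV
  n = 8:  E = -13.6057/8² = -0.21259 eV
  n = 9:  E = -13.6057/9² = -0.16797 eV  ← matches
  n = 10:  E = -13.6057/10² = -0.13606 eV
  n = 11:  E = -13.6057/11² = -0.11244 eV

Checking against the measurement of -0.17 eV (2 sig figs), only n = 9 agrees:
E_9 = -0.16797 eV, which rounds to -0.17 eV ✓

Therefore n = 9.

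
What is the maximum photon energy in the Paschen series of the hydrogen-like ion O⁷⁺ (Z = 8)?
96.75164 eV

The series limit corresponds to the transition from n = ∞ to n = 3.
This is the highest energy (shortest wavelength) transition in the Paschen series.

E_∞ = 0 eV
E_3 = -13.6057 × 8² / 3² = -96.75164 eV

Energy at series limit:
ΔE = E_∞ - E_3 = 0 - (-96.75164) = 96.75164 eV

This energy equals the ionization energy from the n = 3 state of O⁷⁺.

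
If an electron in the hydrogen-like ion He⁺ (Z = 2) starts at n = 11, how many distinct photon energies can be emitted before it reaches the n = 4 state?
28

The electron can occupy levels n = 4, 5, ..., 11 during de-excitation — that is m = 11 - 4 + 1 = 8 distinct levels.

The number of distinct spectral lines equals the number of ways to choose 2 of these m levels (each pair gives one possible emission transition):

Number of lines = m(m-1)/2 = 8×7/2 = 28

These correspond to all possible transitions between the 8 levels:
11 → 10, 11 → 9, 11 → 8, 11 → 7, 11 → 6, 11 → 5, 11 → 4, 10 → 9...

Each transition produces a photon with a unique energy (and thus wavelength). This count does not depend on Z.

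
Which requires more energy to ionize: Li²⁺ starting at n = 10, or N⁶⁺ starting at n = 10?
N⁶⁺ at n = 10 (E = -6.67 eV)

Using E_n = -13.6057 Z² / n² eV:

Li²⁺ (Z = 3) at n = 10:
E = -13.6057 × 3² / 10² = -13.6057 × 9 / 100 = -1.22451 eV

N⁶⁺ (Z = 7) at n = 10:
E = -13.6057 × 7² / 10² = -13.6057 × 49 / 100 = -6.66679 eV

Since -6.66679 eV < -1.22451 eV,
N⁶⁺ at n = 10 is more tightly bound (requires more energy to ionize).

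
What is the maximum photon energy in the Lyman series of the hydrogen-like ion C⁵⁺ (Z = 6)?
489.80520 eV

The series limit corresponds to the transition from n = ∞ to n = 1.
This is the highest energy (shortest wavelength) transition in the Lyman series.

E_∞ = 0 eV
E_1 = -13.6057 × 6² / 1² = -489.80520 eV

Energy at series limit:
ΔE = E_∞ - E_1 = 0 - (-489.80520) = 489.80520 eV

This energy equals the ionization energy from the n = 1 state of C⁵⁺.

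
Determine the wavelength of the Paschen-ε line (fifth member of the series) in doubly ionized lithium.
106.038 nm

The lines of a series are numbered from the longest wavelength (smallest ΔE) outward; the fifth line is the transition from n = n_f + 5 to n_f.
The Paschen series has all transitions ending at n_f = 3.

For Li²⁺ (Z = 3), the fifth line (ε-line) is the jump from n = 8 to n = 3:
E_8 = -13.6057 × 3² / 8² = -1.913302 eV
E_3 = -13.6057 × 3² / 3² = -13.605700 eV
ΔE = E_8 - E_3 = 11.692398 eV

λ = hc/E = 1239.84 eV·nm / 11.692398 eV
λ = 106.038 nm

This is the ε-line of the Paschen series in Li²⁺.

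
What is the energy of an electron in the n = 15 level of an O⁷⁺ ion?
-3.87007 eV

For hydrogen-like ions, the energy levels scale with Z²:
E_n = -13.6057 Z² / n² eV

For O⁷⁺ (Z = 8) at n = 15:
E_15 = -13.6057 × 8² / 15²
E_15 = -13.6057 × 64 / 225
E_15 = -870.7648 / 225
E_15 = -3.87007 eV

The energy is 64 times more negative than hydrogen at the same n due to the stronger nuclear charge.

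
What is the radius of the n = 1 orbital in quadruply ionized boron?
0.010584 nm (or 0.105835 Å)

The Bohr radius formula is:
r_n = n² a₀ / Z

where a₀ = 0.052917721 nm is the Bohr radius.

For B⁴⁺ (Z = 5) at n = 1:
r_1 = 1² × 0.052917721 nm / 5
r_1 = 1 × 0.052917721 nm / 5
r_1 = 0.0529177 nm / 5
r_1 = 0.010584 nm

The electron orbits at approximately 0.010584 nm from the nucleus.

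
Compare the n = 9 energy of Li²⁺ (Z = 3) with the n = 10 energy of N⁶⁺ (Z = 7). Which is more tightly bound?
N⁶⁺ at n = 10 (E = -6.67 eV)

Using E_n = -13.6057 Z² / n² eV:

Li²⁺ (Z = 3) at n = 9:
E = -13.6057 × 3² / 9² = -13.6057 × 9 / 81 = -1.51174 eV

N⁶⁺ (Z = 7) at n = 10:
E = -13.6057 × 7² / 10² = -13.6057 × 49 / 100 = -6.66679 eV

Since -6.66679 eV < -1.51174 eV,
N⁶⁺ at n = 10 is more tightly bound (requires more energy to ionize).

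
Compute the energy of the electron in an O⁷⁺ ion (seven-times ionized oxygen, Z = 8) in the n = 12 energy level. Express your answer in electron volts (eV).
-6.046978 eV

The energy levels of a hydrogen-like atom are given by:
E_n = -13.6057 Z² / n² eV  (with Z = 8 for O⁷⁺)

For n = 12:
E_12 = -13.6057 × 8² / 12²
E_12 = -13.6057 × 64 / 144
E_12 = -6.046978 eV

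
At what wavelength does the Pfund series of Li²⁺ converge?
253.129 nm

The series limit corresponds to the transition from n = ∞ to n = 5.
This is the highest energy (shortest wavelength) transition in the Pfund series.

E_∞ = 0 eV
E_5 = -13.6057 × 3² / 5² = -4.8980520 eV

Energy at series limit:
ΔE = E_∞ - E_5 = 0 - (-4.8980520) = 4.8980520 eV
λ = hc/E = 1239.84 eV·nm / 4.8980520 eV = 253.129 nm

This energy equals the ionization energy from the n = 5 state of Li²⁺.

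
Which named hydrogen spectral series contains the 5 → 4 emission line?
Brackett series

The spectral series in hydrogen are named based on the final (lower) energy level:
- Lyman series: n_final = 1 (ultraviolet)
- Balmer series: n_final = 2 (visible/near-UV)
- Paschen series: n_final = 3 (infrared)
- Brackett series: n_final = 4 (infrared)
- Pfund series: n_final = 5 (far infrared)

Since this transition ends at n = 4, it belongs to the Brackett series.

For reference, this 5 → 4 line has photon energy
ΔE = 13.6057 eV × (1/4² - 1/5²) = 0.3061282500 eV,
corresponding to wavelength λ = hc/ΔE = 1239.84 eV·nm / 0.3061282500 eV = 4050.0673 nm in the infrared region.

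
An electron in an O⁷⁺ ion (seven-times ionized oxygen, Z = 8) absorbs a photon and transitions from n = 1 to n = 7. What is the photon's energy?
852.994090 eV

The energy levels of a hydrogen-like atom are E_n = -13.6057 Z² eV / n².

Energy at n = 1: E_1 = -13.6057 × 8² / 1² = -870.764800000 eV
Energy at n = 7: E_7 = -13.6057 × 8² / 7² = -17.770710204 eV

The excitation energy is the difference:
ΔE = E_7 - E_1
ΔE = -17.770710204 - (-870.764800000)
ΔE = 852.994090 eV

Since this is positive, energy must be absorbed (photon absorption).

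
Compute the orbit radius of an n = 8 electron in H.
3.386734 nm (or 33.867341 Å)

The Bohr radius formula is:
r_n = n² a₀ / Z

where a₀ = 0.052917721 nm is the Bohr radius.

For H (Z = 1) at n = 8:
r_8 = 8² × 0.052917721 nm / 1
r_8 = 64 × 0.052917721 nm / 1
r_8 = 3.3867341 nm / 1
r_8 = 3.386734 nm

The electron orbits at approximately 3.386734 nm from the nucleus.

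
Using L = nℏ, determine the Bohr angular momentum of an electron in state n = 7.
7.3820e-34 J·s (or 7ℏ)

In the Bohr model, angular momentum is quantized:
L = nℏ

where ℏ = h/(2π) = 1.054572e-34 J·s

For n = 7:
L = 7 × 1.054572e-34 J·s
L = 7.3820e-34 J·s

This can also be written as L = 7ℏ.
The angular momentum is an integer multiple of the reduced Planck constant.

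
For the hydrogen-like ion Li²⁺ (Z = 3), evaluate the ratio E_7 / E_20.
8.16327

Using E_n = -13.6057 Z² / n² eV with Z = 3:

E_7 = -13.6057 × 3² / 7² = -122.4513 / 49 = -2.49900612245 eV
E_20 = -13.6057 × 3² / 20² = -122.4513 / 400 = -0.30612825000 eV

The ratio is:
E_7/E_20 = (-2.49900612245) / (-0.30612825000)
E_7/E_20 = (-122.4513/49) / (-122.4513/400)
E_7/E_20 = 400/49
E_7/E_20 = 8.16327
(Note: the Z² factors cancel in the ratio.)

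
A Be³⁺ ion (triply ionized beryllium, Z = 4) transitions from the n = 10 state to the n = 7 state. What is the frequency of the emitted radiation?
5.4786e+14 Hz

First, find the transition energy:
E_10 = -13.6057 × 4² / 10² = -2.1769120 eV
E_7 = -13.6057 × 4² / 7² = -4.4426776 eV
|ΔE| = |E_7 - E_10| = 2.2657656 eV

Convert to Joules: E = 2.2657656 eV × (1.602177 × 10⁻¹⁹ J/eV) = 3.630158e-19 J

Using E = hf:
f = E/h = 3.630158e-19 J / (6.62607 × 10⁻³⁴ J·s)
f = 5.4786e+14 Hz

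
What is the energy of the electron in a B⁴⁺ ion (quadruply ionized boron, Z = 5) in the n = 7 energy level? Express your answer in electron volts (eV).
-6.941684 eV

The energy levels of a hydrogen-like atom are given by:
E_n = -13.6057 Z² / n² eV  (with Z = 5 for B⁴⁺)

For n = 7:
E_7 = -13.6057 × 5² / 7²
E_7 = -13.6057 × 25 / 49
E_7 = -6.941684 eV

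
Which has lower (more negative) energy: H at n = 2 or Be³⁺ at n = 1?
Be³⁺ at n = 1 (E = -217.691200 eV)

Using E_n = -13.6057 Z² / n² eV:

H (Z = 1) at n = 2:
E = -13.6057 × 1² / 2² = -13.6057 × 1 / 4 = -3.401425000 eV

Be³⁺ (Z = 4) at n = 1:
E = -13.6057 × 4² / 1² = -13.6057 × 16 / 1 = -217.691200000 eV

Since -217.691200000 eV < -3.401425000 eV,
Be³⁺ at n = 1 is more tightly bound (requires more energy to ionize).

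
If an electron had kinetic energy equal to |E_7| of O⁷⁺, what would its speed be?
2.50e+06 m/s (or 0.83399% of c)

The binding energy at n = 7 for O⁷⁺ is:
E_7 = -13.6057 × 8²/7² = -17.7707102 eV
|E_7| = 17.7707102 eV

Convert to Joules:
KE = 17.7707102 eV × (1.602177 × 10⁻¹⁹ J/eV) = 2.8472e-18 J

Using KE = ½mv²:
v = √(2·KE/m_e)
v = √(2 × 2.8472e-18 J / 9.10938 × 10⁻³¹ kg)
v = 2.50e+06 m/s

This is approximately 0.83399% the speed of light.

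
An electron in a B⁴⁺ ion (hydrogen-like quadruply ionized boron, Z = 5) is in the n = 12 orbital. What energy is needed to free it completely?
2.362 eV

The ionization energy is the energy needed to remove the electron completely (n → ∞).

For a hydrogen-like ion with Z = 5, E_n = -13.6057 Z² / n² eV.

At n = 12: E_12 = -13.6057 × 5² / 12² = -2.362101 eV
At n = ∞: E_∞ = 0 eV

Ionization energy = E_∞ - E_12 = 0 - (-2.362101) = 2.362101 eV
Ionization energy ≈ 2.362 eV

This is also called the binding energy of the electron in state n = 12.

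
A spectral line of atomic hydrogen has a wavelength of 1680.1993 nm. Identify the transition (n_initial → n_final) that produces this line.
n = 11 → n = 4

First, find the photon energy from the wavelength (hc = 1239.84 eV·nm):
E = hc/λ = 1239.84 eV·nm / 1680.1993 nm = 0.73791246 eV

The energy levels of hydrogen satisfy E_n = -13.6057 / n² eV, so an emission n_i → n_f releases
ΔE = 13.6057 × (1/n_f² − 1/n_i²) eV.

Setting ΔE equal to the photon energy:
1/n_f² − 1/n_i² = 0.73791246 / 13.6057 = 0.054235538

Since 1/n_i² must be positive, we need 1/n_f² > 0.054235538, i.e. n_f ≤ 4. For each allowed n_f, solve n_i = (1/n_f² − 0.054235538)^(−1/2) and check whether it is a whole number:
  n_f = 1: 1/n_i² = 1.000000000 − 0.054235538 = 0.945764462 → n_i = 1.028  (not an integer) ✗
  n_f = 2: 1/n_i² = 0.250000000 − 0.054235538 = 0.195764462 → n_i = 2.260  (not an integer) ✗
  n_f = 3: 1/n_i² = 0.111111111 − 0.054235538 = 0.056875573 → n_i = 4.193  (not an integer) ✗
  n_f = 4: 1/n_i² = 0.062500000 − 0.054235538 = 0.008264462 → n_i = 11.000  → integer, n_i = 11 ✓

Only n_f = 4 gives an integer upper level, n_i = 11.

The transition is from n = 11 to n = 4 (emission).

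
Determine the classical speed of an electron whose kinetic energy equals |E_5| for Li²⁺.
1.31262e+06 m/s (or 0.44% of c)

The binding energy at n = 5 for Li²⁺ is:
E_5 = -13.6057 × 3²/5² = -4.89805200 eV
|E_5| = 4.89805200 eV

Convert to Joules:
KE = 4.89805200 eV × (1.602177 × 10⁻¹⁹ J/eV) = 7.8475463e-19 J

Using KE = ½mv²:
v = √(2·KE/m_e)
v = √(2 × 7.8475463e-19 J / 9.10938 × 10⁻³¹ kg)
v = 1.31262e+06 m/s

This is approximately 0.44% the speed of light.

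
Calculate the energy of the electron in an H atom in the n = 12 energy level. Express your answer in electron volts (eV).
-0.094484 eV

The energy levels of a hydrogen-like atom are given by:
E_n = -13.6057 eV / n²

For n = 12:
E_12 = -13.6057 eV / 12²
E_12 = -13.6057 eV / 144
E_12 = -0.094484 eV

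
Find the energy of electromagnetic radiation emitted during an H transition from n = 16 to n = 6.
0.32 eV

The energy levels are E_n = -13.6057 eV / n².

Energy at n = 16: E_16 = -13.6057 / 16² = -0.05315 eV
Energy at n = 6: E_6 = -13.6057 / 6² = -0.37794 eV

For emission (electron falling to lower state), the photon energy is:
E_photon = E_16 - E_6 = |-0.05315 - (-0.37794)|
E_photon = 0.32 eV

This energy is carried away by the emitted photon.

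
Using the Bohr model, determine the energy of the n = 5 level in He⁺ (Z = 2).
-2.177 eV

For hydrogen-like ions, the energy levels scale with Z²:
E_n = -13.6057 Z² / n² eV

For He⁺ (Z = 2) at n = 5:
E_5 = -13.6057 × 2² / 5²
E_5 = -13.6057 × 4 / 25
E_5 = -54.4228 / 25
E_5 = -2.177 eV

The energy is 4 times more negative than hydrogen at the same n due to the stronger nuclear charge.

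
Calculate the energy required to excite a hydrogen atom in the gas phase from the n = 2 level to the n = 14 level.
3.3320 eV

The energy levels of a hydrogen-like atom are E_n = -13.6057 eV / n².

Energy at n = 2: E_2 = -13.6057 / 2² = -3.4014250 eV
Energy at n = 14: E_14 = -13.6057 / 14² = -0.0694168 eV

The excitation energy is the difference:
ΔE = E_14 - E_2
ΔE = -0.0694168 - (-3.4014250)
ΔE = 3.3320 eV

Since this is positive, energy must be absorbed (photon absorption).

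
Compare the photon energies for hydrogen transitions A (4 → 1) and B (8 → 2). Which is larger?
4 → 1

Calculate the energy for each transition:

Transition 4 → 1:
ΔE₁ = |E_1 - E_4| = |-13.6057/1² - (-13.6057/4²)|
ΔE₁ = |-13.60570000000 - (-0.85035625000)| = 12.75534375 eV

Transition 8 → 2:
ΔE₂ = |E_2 - E_8| = |-13.6057/2² - (-13.6057/8²)|
ΔE₂ = |-3.40142500000 - (-0.21258906250)| = 3.18883594 eV

Since 12.75534375 eV > 3.18883594 eV, the transition 4 → 1 emits the more energetic photon.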